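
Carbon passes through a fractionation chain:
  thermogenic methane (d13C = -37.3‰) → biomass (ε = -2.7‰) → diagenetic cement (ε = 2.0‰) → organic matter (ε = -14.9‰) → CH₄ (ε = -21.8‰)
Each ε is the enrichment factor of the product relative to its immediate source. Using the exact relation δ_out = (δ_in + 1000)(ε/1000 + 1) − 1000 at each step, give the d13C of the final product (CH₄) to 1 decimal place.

-73.0‰

step 1: δ = (-37.30 + 1000)·(-2.7/1000 + 1) − 1000 = -39.90‰
step 2: δ = (-39.90 + 1000)·(2.0/1000 + 1) − 1000 = -37.98‰
step 3: δ = (-37.98 + 1000)·(-14.9/1000 + 1) − 1000 = -52.31‰
step 4: δ = (-52.31 + 1000)·(-21.8/1000 + 1) − 1000 = -72.97‰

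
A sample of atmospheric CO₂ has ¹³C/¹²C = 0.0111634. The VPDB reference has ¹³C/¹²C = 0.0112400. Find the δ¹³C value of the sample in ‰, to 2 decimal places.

-6.81‰

δ¹³C = (R_sample / R_standard − 1) × 1000
R_sample / R_standard = 0.0111634 / 0.0112400 = 0.993185
δ¹³C = (0.993185 − 1) × 1000 = -6.815‰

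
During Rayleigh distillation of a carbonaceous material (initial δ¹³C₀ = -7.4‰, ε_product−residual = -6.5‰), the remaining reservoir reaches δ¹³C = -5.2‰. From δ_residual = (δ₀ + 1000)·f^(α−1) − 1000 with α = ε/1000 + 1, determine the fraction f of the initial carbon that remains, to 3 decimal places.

α − 1 = ε/1000 = -0.0065
(δ_res + 1000)/(δ₀ + 1000) = (-5.2 + 1000)/(-7.4 + 1000) = 994.8/992.6 = 1.002216
f = 1.002216^(1/-0.0065) = exp(ln(1.002216)/-0.0065) = exp(0.00221/-0.0065)
f = exp(-0.3406) = 0.7113

0.711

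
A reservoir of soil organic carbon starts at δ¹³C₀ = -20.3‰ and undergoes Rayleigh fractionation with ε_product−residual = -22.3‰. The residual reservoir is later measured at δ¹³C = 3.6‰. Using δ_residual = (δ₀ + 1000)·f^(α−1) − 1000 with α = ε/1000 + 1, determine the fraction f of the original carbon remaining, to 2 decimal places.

0.34

α − 1 = ε/1000 = -0.0223
(δ_res + 1000)/(δ₀ + 1000) = (3.6 + 1000)/(-20.3 + 1000) = 1003.6/979.7 = 1.024395
f = 1.024395^(1/-0.0223) = exp(ln(1.024395)/-0.0223) = exp(0.02410/-0.0223)
f = exp(-1.0808) = 0.3393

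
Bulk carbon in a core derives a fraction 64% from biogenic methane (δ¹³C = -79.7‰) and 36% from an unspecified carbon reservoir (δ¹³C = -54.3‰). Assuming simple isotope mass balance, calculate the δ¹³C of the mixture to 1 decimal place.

-70.6‰

δ_mix = f_A·δ_A + f_B·δ_B
δ_mix = 0.64 × (-79.7) + 0.36 × (-54.3)
δ_mix = -51.01 + -19.55 = -70.56‰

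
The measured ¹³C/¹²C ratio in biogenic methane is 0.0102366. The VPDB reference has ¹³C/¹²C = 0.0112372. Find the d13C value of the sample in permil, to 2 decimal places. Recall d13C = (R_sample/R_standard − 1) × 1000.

-89.04 permil

d13C = (R_sample / R_standard − 1) × 1000
R_sample / R_standard = 0.0102366 / 0.0112372 = 0.910956
d13C = (0.910956 − 1) × 1000 = -89.044 permil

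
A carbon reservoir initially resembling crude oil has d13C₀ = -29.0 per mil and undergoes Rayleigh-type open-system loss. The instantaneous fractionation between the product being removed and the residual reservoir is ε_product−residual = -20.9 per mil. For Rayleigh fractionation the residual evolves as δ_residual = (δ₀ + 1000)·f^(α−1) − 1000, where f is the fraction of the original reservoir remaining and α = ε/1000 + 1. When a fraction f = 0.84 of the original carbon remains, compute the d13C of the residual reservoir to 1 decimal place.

Rayleigh residual: δ_res = (δ₀ + 1000)·f^(α−1) − 1000
α = ε/1000 + 1 = 0.97910, so α − 1 = -0.02090
f^(α−1) = 0.84^(-0.02090) = 1.003651
δ_res = (-29.0 + 1000) × 1.003651 − 1000 = 974.545 − 1000 = -25.46 per mil

-25.5 per mil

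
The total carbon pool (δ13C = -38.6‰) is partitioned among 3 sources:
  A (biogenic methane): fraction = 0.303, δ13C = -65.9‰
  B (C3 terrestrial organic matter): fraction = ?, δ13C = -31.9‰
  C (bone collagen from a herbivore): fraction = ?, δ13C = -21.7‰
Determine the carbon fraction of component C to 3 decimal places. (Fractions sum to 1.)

Let f_C and f_B be the unknown fractions; fractions sum to 1 so f_C + f_B = 0.697.
Mass balance: Σ fᵢ·δᵢ = δ_bulk ⇒ f_C·(-21.7) + f_B·(-31.9) = -38.6 − (-19.968) = -18.632
Substitute f_B = 0.697 − f_C:
f_C·(-21.7 − -31.9) = -18.632 − 0.697×(-31.9) = 3.602
f_C = 3.602 / 10.2 = 0.3531

0.353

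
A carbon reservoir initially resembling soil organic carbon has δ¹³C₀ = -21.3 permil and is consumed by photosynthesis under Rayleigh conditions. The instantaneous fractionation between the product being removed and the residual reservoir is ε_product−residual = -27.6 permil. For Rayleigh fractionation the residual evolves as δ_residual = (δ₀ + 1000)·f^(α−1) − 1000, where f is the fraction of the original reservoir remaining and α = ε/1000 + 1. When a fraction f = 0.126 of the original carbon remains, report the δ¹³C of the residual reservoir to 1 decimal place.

36.3 permil

Rayleigh residual: δ_res = (δ₀ + 1000)·f^(α−1) − 1000
α = ε/1000 + 1 = 0.97240, so α − 1 = -0.02760
f^(α−1) = 0.126^(-0.02760) = 1.058839
δ_res = (-21.3 + 1000) × 1.058839 − 1000 = 1036.285 − 1000 = 36.29 permil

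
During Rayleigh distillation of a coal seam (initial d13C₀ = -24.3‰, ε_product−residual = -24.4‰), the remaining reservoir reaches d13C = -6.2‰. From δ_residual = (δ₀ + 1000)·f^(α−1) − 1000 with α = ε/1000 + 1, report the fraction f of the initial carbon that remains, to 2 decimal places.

0.47

α − 1 = ε/1000 = -0.0244
(δ_res + 1000)/(δ₀ + 1000) = (-6.2 + 1000)/(-24.3 + 1000) = 993.8/975.7 = 1.018551
f = 1.018551^(1/-0.0244) = exp(ln(1.018551)/-0.0244) = exp(0.01838/-0.0244)
f = exp(-0.7533) = 0.4708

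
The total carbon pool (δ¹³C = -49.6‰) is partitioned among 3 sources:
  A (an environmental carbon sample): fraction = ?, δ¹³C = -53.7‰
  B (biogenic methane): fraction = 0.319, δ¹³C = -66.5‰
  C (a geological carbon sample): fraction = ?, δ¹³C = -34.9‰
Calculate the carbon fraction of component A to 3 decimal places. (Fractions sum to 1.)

0.246

Let f_A and f_C be the unknown fractions; fractions sum to 1 so f_A + f_C = 0.681.
Mass balance: Σ fᵢ·δᵢ = δ_bulk ⇒ f_A·(-53.7) + f_C·(-34.9) = -49.6 − (-21.213) = -28.387
Substitute f_C = 0.681 − f_A:
f_A·(-53.7 − -34.9) = -28.387 − 0.681×(-34.9) = -4.620
f_A = -4.620 / -18.8 = 0.2457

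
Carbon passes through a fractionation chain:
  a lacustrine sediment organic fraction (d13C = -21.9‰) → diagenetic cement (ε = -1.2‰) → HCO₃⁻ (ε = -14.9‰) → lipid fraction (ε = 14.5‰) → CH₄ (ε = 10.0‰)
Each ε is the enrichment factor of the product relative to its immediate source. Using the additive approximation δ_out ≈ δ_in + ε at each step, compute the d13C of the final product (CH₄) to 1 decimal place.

step 1: δ ≈ -21.9 + (-1.2) = -23.1‰
step 2: δ ≈ -23.1 + (-14.9) = -38.0‰
step 3: δ ≈ -38.0 + (14.5) = -23.5‰
step 4: δ ≈ -23.5 + (10.0) = -13.5‰

-13.5‰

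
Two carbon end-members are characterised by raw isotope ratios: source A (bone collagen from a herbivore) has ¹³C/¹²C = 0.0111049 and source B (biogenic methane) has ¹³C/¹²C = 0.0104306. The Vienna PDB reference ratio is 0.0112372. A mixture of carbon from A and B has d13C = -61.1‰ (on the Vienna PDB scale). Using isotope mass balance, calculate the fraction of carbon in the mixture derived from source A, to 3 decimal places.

0.178

δ_A = (0.0111049/0.0112372 − 1)×1000 = (0.988227 − 1)×1000 = -11.773‰
δ_B = (0.0104306/0.0112372 − 1)×1000 = (0.928221 − 1)×1000 = -71.779‰
f_A = (δ_mix − δ_B)/(δ_A − δ_B) = (-61.1 − (-71.779))/(-11.773 − (-71.779))
f_A = 10.679 / 60.006 = 0.1780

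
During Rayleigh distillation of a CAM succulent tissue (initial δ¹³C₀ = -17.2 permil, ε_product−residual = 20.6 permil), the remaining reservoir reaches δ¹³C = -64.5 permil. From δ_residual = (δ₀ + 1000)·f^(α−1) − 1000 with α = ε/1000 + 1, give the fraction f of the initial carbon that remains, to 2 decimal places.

0.09

α − 1 = ε/1000 = 0.0206
(δ_res + 1000)/(δ₀ + 1000) = (-64.5 + 1000)/(-17.2 + 1000) = 935.5/982.8 = 0.951872
f = 0.951872^(1/0.0206) = exp(ln(0.951872)/0.0206) = exp(-0.04932/0.0206)
f = exp(-2.3944) = 0.0912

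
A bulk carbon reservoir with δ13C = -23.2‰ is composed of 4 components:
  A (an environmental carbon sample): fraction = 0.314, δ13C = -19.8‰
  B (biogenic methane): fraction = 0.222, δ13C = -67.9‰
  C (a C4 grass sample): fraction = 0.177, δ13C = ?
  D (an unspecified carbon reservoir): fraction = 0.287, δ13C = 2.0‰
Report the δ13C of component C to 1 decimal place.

-14.0‰

Isotope mass balance: δ_bulk = Σ fᵢ·δᵢ.
-23.2 = 0.314×(-19.8) + 0.222×(-67.9) + 0.177×δ_C + 0.287×(2.0)
0.177·δ_C = -23.2 − (-20.717) = -2.483
δ_C = -2.483 / 0.177 = -14.03‰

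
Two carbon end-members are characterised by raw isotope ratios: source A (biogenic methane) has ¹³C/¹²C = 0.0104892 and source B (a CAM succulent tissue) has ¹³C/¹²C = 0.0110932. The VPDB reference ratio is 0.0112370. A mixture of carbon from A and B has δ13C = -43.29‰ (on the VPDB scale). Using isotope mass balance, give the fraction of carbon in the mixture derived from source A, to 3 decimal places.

0.567

δ_A = (0.0104892/0.0112370 − 1)×1000 = (0.933452 − 1)×1000 = -66.548‰
δ_B = (0.0110932/0.0112370 − 1)×1000 = (0.987203 − 1)×1000 = -12.797‰
f_A = (δ_mix − δ_B)/(δ_A − δ_B) = (-43.29 − (-12.797))/(-66.548 − (-12.797))
f_A = -30.493 / -53.751 = 0.5673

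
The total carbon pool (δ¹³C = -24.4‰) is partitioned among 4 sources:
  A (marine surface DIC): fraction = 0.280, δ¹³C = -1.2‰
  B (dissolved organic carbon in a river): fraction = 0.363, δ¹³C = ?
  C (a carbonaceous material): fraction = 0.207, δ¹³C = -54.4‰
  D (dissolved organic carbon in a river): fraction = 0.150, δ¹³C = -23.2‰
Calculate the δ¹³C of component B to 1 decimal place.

Isotope mass balance: δ_bulk = Σ fᵢ·δᵢ.
-24.4 = 0.280×(-1.2) + 0.363×δ_B + 0.207×(-54.4) + 0.150×(-23.2)
0.363·δ_B = -24.4 − (-15.077) = -9.323
δ_B = -9.323 / 0.363 = -25.68‰

-25.7‰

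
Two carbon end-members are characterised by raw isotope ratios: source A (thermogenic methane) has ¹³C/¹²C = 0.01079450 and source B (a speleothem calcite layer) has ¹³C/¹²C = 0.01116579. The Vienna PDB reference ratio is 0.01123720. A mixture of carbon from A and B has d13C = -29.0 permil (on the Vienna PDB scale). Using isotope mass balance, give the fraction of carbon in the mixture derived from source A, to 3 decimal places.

0.685

δ_A = (0.01079450/0.01123720 − 1)×1000 = (0.960604 − 1)×1000 = -39.396 permil
δ_B = (0.01116579/0.01123720 − 1)×1000 = (0.993645 − 1)×1000 = -6.355 permil
f_A = (δ_mix − δ_B)/(δ_A − δ_B) = (-29.0 − (-6.355))/(-39.396 − (-6.355))
f_A = -22.645 / -33.041 = 0.6854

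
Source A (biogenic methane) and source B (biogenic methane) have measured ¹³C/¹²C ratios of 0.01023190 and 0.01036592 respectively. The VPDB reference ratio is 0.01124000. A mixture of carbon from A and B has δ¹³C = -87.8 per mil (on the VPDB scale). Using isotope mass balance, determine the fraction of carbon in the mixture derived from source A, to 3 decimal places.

δ_A = (0.01023190/0.01124000 − 1)×1000 = (0.910311 − 1)×1000 = -89.689 per mil
δ_B = (0.01036592/0.01124000 − 1)×1000 = (0.922235 − 1)×1000 = -77.765 per mil
f_A = (δ_mix − δ_B)/(δ_A − δ_B) = (-87.8 − (-77.765))/(-89.689 − (-77.765))
f_A = -10.035 / -11.923 = 0.8416

0.842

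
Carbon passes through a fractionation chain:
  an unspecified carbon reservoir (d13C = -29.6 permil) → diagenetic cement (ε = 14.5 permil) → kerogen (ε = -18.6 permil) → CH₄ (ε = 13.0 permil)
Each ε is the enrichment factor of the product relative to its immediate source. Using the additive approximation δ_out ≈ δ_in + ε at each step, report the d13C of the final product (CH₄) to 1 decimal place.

-20.7 permil

step 1: δ ≈ -29.6 + (14.5) = -15.1 permil
step 2: δ ≈ -15.1 + (-18.6) = -33.7 permil
step 3: δ ≈ -33.7 + (13.0) = -20.7 permil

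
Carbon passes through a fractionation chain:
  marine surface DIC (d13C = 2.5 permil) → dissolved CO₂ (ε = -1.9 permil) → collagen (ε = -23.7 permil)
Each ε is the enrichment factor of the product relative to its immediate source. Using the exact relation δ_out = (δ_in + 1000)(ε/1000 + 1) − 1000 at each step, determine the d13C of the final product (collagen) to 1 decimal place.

-23.1 permil

step 1: δ = (2.50 + 1000)·(-1.9/1000 + 1) − 1000 = 0.60 permil
step 2: δ = (0.60 + 1000)·(-23.7/1000 + 1) − 1000 = -23.12 permil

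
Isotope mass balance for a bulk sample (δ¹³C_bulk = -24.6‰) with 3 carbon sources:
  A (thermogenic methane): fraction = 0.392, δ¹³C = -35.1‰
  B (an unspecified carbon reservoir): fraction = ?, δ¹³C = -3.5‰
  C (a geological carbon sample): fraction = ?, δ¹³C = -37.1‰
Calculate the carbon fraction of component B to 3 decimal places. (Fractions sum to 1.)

0.349

Let f_B and f_C be the unknown fractions; fractions sum to 1 so f_B + f_C = 0.608.
Mass balance: Σ fᵢ·δᵢ = δ_bulk ⇒ f_B·(-3.5) + f_C·(-37.1) = -24.6 − (-13.759) = -10.841
Substitute f_C = 0.608 − f_B:
f_B·(-3.5 − -37.1) = -10.841 − 0.608×(-37.1) = 11.716
f_B = 11.716 / 33.6 = 0.3487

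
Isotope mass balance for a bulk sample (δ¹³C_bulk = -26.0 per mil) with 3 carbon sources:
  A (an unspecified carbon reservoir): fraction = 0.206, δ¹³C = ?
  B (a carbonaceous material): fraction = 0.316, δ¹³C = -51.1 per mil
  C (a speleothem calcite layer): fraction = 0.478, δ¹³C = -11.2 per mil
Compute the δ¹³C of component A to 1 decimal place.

-21.8 per mil

Isotope mass balance: δ_bulk = Σ fᵢ·δᵢ.
-26.0 = 0.206×δ_A + 0.316×(-51.1) + 0.478×(-11.2)
0.206·δ_A = -26.0 − (-21.501) = -4.499
δ_A = -4.499 / 0.206 = -21.84 per mil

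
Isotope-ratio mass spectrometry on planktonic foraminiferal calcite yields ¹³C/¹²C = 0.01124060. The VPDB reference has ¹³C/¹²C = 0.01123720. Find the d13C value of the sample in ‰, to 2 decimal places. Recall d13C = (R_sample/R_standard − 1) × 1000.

0.30‰

d13C = (R_sample / R_standard − 1) × 1000
R_sample / R_standard = 0.01124060 / 0.01123720 = 1.000303
d13C = (1.000303 − 1) × 1000 = 0.303‰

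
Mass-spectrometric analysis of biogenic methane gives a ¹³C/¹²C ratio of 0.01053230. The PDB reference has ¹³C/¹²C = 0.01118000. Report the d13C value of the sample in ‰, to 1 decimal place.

-57.9‰

d13C = (R_sample / R_standard − 1) × 1000
R_sample / R_standard = 0.01053230 / 0.01118000 = 0.942066
d13C = (0.942066 − 1) × 1000 = -57.93‰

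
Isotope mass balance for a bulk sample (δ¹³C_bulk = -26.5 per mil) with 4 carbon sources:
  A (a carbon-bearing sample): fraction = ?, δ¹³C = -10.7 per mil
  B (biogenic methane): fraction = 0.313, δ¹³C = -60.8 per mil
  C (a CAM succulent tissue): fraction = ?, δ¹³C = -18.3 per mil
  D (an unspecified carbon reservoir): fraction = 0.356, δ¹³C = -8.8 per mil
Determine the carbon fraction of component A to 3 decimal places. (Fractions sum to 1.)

0.226

Let f_A and f_C be the unknown fractions; fractions sum to 1 so f_A + f_C = 0.331.
Mass balance: Σ fᵢ·δᵢ = δ_bulk ⇒ f_A·(-10.7) + f_C·(-18.3) = -26.5 − (-22.163) = -4.337
Substitute f_C = 0.331 − f_A:
f_A·(-10.7 − -18.3) = -4.337 − 0.331×(-18.3) = 1.721
f_A = 1.721 / 7.6 = 0.2264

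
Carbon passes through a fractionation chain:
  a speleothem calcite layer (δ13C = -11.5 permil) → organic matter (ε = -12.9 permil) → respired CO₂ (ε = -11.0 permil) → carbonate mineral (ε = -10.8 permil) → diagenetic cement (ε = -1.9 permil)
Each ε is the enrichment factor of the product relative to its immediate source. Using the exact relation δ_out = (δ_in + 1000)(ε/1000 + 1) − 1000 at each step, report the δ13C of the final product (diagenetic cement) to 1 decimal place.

step 1: δ = (-11.50 + 1000)·(-12.9/1000 + 1) − 1000 = -24.25 permil
step 2: δ = (-24.25 + 1000)·(-11.0/1000 + 1) − 1000 = -34.98 permil
step 3: δ = (-34.98 + 1000)·(-10.8/1000 + 1) − 1000 = -45.41 permil
step 4: δ = (-45.41 + 1000)·(-1.9/1000 + 1) − 1000 = -47.22 permil

-47.2 permil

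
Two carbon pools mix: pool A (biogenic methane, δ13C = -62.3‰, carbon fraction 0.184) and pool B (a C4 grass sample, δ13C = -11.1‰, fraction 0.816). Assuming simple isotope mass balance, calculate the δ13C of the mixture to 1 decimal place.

δ_mix = f_A·δ_A + f_B·δ_B
δ_mix = 0.184 × (-62.3) + 0.816 × (-11.1)
δ_mix = -11.46 + -9.06 = -20.52‰

-20.5‰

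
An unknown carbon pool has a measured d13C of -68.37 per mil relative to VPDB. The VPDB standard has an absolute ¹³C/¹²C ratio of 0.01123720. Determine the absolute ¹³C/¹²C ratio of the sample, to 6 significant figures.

R_sample = R_standard × (d13C/1000 + 1)
R_sample = 0.01123720 × (-68.37/1000 + 1) = 0.01123720 × 0.931630
R_sample = 0.0104689

0.0104689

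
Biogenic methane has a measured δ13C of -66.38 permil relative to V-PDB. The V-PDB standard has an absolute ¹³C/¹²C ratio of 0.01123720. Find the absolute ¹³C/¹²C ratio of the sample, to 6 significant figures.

0.0104913

R_sample = R_standard × (δ13C/1000 + 1)
R_sample = 0.01123720 × (-66.38/1000 + 1) = 0.01123720 × 0.933620
R_sample = 0.0104913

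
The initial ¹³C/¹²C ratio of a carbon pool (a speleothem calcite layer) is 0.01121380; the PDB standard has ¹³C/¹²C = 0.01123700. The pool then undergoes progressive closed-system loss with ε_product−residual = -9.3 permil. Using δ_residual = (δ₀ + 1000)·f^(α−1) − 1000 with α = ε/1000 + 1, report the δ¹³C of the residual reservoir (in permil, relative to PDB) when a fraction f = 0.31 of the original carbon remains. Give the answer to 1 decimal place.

δ₀ = (0.01121380/0.01123700 − 1)×1000 = (0.997935 − 1)×1000 = -2.065 permil
α − 1 = ε/1000 = -0.0093
f^(α−1) = 0.31^(-0.0093) = 1.010952
δ_res = (-2.065 + 1000) × 1.010952 − 1000 = 1008.864 − 1000 = 8.86 permil

8.9 permil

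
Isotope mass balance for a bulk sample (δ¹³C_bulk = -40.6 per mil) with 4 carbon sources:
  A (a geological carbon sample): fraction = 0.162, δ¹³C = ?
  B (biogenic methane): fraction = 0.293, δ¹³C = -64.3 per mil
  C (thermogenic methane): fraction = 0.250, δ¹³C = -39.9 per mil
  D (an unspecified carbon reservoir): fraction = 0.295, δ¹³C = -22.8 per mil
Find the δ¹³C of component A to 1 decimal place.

-31.2 per mil

Isotope mass balance: δ_bulk = Σ fᵢ·δᵢ.
-40.6 = 0.162×δ_A + 0.293×(-64.3) + 0.250×(-39.9) + 0.295×(-22.8)
0.162·δ_A = -40.6 − (-35.541) = -5.059
δ_A = -5.059 / 0.162 = -31.23 per mil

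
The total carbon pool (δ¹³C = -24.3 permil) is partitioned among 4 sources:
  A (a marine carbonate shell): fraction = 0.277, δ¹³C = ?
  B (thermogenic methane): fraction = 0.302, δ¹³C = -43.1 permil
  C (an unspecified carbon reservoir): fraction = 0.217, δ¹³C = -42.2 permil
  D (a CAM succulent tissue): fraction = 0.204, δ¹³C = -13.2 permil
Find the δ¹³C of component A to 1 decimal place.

2.0 permil

Isotope mass balance: δ_bulk = Σ fᵢ·δᵢ.
-24.3 = 0.277×δ_A + 0.302×(-43.1) + 0.217×(-42.2) + 0.204×(-13.2)
0.277·δ_A = -24.3 − (-24.866) = 0.566
δ_A = 0.566 / 0.277 = 2.04 permil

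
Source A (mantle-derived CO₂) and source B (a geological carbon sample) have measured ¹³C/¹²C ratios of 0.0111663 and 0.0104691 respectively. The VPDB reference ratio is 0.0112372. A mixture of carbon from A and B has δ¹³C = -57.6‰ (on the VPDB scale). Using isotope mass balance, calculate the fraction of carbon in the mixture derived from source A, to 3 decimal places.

δ_A = (0.0111663/0.0112372 − 1)×1000 = (0.993691 − 1)×1000 = -6.309‰
δ_B = (0.0104691/0.0112372 − 1)×1000 = (0.931647 − 1)×1000 = -68.353‰
f_A = (δ_mix − δ_B)/(δ_A − δ_B) = (-57.6 − (-68.353))/(-6.309 − (-68.353))
f_A = 10.753 / 62.044 = 0.1733

0.173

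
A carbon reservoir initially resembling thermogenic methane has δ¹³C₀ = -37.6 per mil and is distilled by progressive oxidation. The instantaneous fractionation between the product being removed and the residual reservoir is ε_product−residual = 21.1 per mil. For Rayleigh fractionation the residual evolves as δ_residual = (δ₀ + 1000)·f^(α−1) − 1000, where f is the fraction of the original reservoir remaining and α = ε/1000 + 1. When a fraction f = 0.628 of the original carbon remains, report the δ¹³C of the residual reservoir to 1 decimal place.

Rayleigh residual: δ_res = (δ₀ + 1000)·f^(α−1) − 1000
α = ε/1000 + 1 = 1.02110, so α − 1 = 0.02110
f^(α−1) = 0.628^(0.02110) = 0.990232
δ_res = (-37.6 + 1000) × 0.990232 − 1000 = 952.999 − 1000 = -47.00 per mil

-47.0 per mil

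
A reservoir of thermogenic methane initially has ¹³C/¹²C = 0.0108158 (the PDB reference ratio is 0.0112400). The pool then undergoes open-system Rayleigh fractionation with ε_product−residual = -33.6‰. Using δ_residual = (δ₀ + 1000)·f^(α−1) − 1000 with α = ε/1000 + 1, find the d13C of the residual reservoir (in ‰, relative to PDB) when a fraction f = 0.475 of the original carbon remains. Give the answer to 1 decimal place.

δ₀ = (0.0108158/0.0112400 − 1)×1000 = (0.962260 − 1)×1000 = -37.740‰
α − 1 = ε/1000 = -0.0336
f^(α−1) = 0.475^(-0.0336) = 1.025329
δ_res = (-37.740 + 1000) × 1.025329 − 1000 = 986.633 − 1000 = -13.37‰

-13.4‰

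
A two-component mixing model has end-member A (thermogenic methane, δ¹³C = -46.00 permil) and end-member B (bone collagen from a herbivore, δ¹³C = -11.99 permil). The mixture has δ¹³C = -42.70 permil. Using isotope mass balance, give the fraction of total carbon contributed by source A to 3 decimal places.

δ_mix = f_A·δ_A + (1 − f_A)·δ_B  ⇒  f_A = (δ_mix − δ_B)/(δ_A − δ_B)
f_A = (-42.70 − (-11.99)) / (-46.00 − (-11.99))
f_A = -30.71 / -34.01 = 0.9030

0.903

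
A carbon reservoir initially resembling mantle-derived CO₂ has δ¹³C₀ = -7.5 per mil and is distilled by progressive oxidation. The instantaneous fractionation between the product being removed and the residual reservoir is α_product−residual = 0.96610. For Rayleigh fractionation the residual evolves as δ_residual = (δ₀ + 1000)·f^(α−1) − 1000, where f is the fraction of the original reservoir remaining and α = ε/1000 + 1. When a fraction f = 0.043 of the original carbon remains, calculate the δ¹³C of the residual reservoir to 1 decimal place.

Rayleigh residual: δ_res = (δ₀ + 1000)·f^(α−1) − 1000
α − 1 = -0.03390
f^(α−1) = 0.043^(-0.03390) = 1.112565
δ_res = (-7.5 + 1000) × 1.112565 − 1000 = 1104.221 − 1000 = 104.22 per mil

104.2 per mil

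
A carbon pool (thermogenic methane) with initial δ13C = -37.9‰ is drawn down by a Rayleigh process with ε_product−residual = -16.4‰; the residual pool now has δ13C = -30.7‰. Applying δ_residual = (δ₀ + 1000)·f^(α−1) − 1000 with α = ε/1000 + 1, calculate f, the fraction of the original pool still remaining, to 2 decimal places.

α − 1 = ε/1000 = -0.0164
(δ_res + 1000)/(δ₀ + 1000) = (-30.7 + 1000)/(-37.9 + 1000) = 969.3/962.1 = 1.007484
f = 1.007484^(1/-0.0164) = exp(ln(1.007484)/-0.0164) = exp(0.00746/-0.0164)
f = exp(-0.4546) = 0.6347

0.63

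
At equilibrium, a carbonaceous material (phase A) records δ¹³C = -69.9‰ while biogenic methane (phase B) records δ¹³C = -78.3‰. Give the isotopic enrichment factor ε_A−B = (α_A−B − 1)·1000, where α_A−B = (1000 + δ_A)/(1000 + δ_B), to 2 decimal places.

9.11‰

α_A−B = (1000 + -69.9) / (1000 + -78.3) = 930.1 / 921.7 = 1.009114
ε_A−B = (1.009114 − 1) × 1000 = 9.114‰
(The approximation ε ≈ δ_A − δ_B would give 8.4‰.)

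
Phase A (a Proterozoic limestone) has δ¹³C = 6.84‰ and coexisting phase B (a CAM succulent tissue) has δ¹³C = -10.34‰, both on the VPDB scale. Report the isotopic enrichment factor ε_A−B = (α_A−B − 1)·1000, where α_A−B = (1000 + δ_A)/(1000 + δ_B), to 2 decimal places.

α_A−B = (1000 + 6.84) / (1000 + -10.34) = 1006.84 / 989.66 = 1.017359
ε_A−B = (1.017359 − 1) × 1000 = 17.359‰
(The approximation ε ≈ δ_A − δ_B would give 17.18‰.)

17.36‰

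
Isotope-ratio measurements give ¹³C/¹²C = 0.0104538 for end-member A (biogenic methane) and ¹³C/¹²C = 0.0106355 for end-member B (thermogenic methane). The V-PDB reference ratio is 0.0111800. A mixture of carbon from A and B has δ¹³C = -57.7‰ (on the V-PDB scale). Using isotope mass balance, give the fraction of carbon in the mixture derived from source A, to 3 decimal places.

δ_A = (0.0104538/0.0111800 − 1)×1000 = (0.935045 − 1)×1000 = -64.955‰
δ_B = (0.0106355/0.0111800 − 1)×1000 = (0.951297 − 1)×1000 = -48.703‰
f_A = (δ_mix − δ_B)/(δ_A − δ_B) = (-57.7 − (-48.703))/(-64.955 − (-48.703))
f_A = -8.997 / -16.252 = 0.5536

0.554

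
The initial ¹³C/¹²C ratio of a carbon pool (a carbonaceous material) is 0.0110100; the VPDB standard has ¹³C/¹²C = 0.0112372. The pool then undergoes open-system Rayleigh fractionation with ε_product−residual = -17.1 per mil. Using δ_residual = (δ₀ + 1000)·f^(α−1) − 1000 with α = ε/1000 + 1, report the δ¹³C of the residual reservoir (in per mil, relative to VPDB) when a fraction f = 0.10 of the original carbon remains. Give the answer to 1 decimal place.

19.1 per mil

δ₀ = (0.0110100/0.0112372 − 1)×1000 = (0.979781 − 1)×1000 = -20.219 per mil
α − 1 = ε/1000 = -0.0171
f^(α−1) = 0.10^(-0.0171) = 1.040160
δ_res = (-20.219 + 1000) × 1.040160 − 1000 = 1019.129 − 1000 = 19.13 per mil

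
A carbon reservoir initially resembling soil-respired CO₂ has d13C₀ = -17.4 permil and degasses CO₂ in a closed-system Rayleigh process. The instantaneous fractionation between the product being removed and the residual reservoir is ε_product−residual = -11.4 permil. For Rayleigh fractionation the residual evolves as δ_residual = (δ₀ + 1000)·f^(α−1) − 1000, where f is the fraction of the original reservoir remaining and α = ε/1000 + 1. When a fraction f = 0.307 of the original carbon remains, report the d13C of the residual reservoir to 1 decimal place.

Rayleigh residual: δ_res = (δ₀ + 1000)·f^(α−1) − 1000
α = ε/1000 + 1 = 0.98860, so α − 1 = -0.01140
f^(α−1) = 0.307^(-0.01140) = 1.013553
δ_res = (-17.4 + 1000) × 1.013553 − 1000 = 995.918 − 1000 = -4.08 permil

-4.1 permil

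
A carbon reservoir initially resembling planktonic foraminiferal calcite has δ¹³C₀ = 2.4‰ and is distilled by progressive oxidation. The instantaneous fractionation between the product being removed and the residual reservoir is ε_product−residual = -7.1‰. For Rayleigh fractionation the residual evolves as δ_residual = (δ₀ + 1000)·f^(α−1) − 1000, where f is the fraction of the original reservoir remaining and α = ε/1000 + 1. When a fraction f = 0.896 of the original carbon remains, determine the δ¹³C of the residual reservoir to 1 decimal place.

Rayleigh residual: δ_res = (δ₀ + 1000)·f^(α−1) − 1000
α = ε/1000 + 1 = 0.99290, so α − 1 = -0.00710
f^(α−1) = 0.896^(-0.00710) = 1.000780
δ_res = (2.4 + 1000) × 1.000780 − 1000 = 1003.182 − 1000 = 3.18‰

3.2‰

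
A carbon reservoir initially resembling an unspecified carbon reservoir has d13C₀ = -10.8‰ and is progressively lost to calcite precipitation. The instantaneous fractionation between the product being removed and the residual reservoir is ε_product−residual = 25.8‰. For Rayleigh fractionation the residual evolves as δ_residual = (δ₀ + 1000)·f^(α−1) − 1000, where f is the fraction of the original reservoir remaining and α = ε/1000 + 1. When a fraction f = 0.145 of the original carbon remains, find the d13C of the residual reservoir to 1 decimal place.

-58.9‰

Rayleigh residual: δ_res = (δ₀ + 1000)·f^(α−1) − 1000
α = ε/1000 + 1 = 1.02580, so α − 1 = 0.02580
f^(α−1) = 0.145^(0.02580) = 0.951400
δ_res = (-10.8 + 1000) × 0.951400 − 1000 = 941.125 − 1000 = -58.87‰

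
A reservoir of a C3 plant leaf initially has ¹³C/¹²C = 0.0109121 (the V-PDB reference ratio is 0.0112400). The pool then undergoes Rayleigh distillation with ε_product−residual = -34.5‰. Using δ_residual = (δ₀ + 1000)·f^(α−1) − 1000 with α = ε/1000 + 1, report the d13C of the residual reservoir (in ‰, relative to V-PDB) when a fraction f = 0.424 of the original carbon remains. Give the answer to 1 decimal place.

δ₀ = (0.0109121/0.0112400 − 1)×1000 = (0.970827 − 1)×1000 = -29.173‰
α − 1 = ε/1000 = -0.0345
f^(α−1) = 0.424^(-0.0345) = 1.030044
δ_res = (-29.173 + 1000) × 1.030044 − 1000 = 999.995 − 1000 = -0.00‰

0.0‰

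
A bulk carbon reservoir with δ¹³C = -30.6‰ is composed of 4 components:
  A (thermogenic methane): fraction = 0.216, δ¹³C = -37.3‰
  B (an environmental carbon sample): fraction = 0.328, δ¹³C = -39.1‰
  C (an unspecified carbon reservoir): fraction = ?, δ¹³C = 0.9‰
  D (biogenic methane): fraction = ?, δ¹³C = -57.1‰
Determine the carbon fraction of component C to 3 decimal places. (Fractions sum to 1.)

0.281

Let f_C and f_D be the unknown fractions; fractions sum to 1 so f_C + f_D = 0.456.
Mass balance: Σ fᵢ·δᵢ = δ_bulk ⇒ f_C·(0.9) + f_D·(-57.1) = -30.6 − (-20.882) = -9.718
Substitute f_D = 0.456 − f_C:
f_C·(0.9 − -57.1) = -9.718 − 0.456×(-57.1) = 16.319
f_C = 16.319 / 58.0 = 0.2814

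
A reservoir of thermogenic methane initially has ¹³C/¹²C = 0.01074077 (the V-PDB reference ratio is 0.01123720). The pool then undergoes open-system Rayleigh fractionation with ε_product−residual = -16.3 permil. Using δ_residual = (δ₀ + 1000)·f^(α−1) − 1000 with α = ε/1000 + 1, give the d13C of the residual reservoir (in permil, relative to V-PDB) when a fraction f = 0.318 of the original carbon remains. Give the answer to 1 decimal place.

δ₀ = (0.01074077/0.01123720 − 1)×1000 = (0.955823 − 1)×1000 = -44.177 permil
α − 1 = ε/1000 = -0.0163
f^(α−1) = 0.318^(-0.0163) = 1.018850
δ_res = (-44.177 + 1000) × 1.018850 − 1000 = 973.840 − 1000 = -26.16 permil

-26.2 permil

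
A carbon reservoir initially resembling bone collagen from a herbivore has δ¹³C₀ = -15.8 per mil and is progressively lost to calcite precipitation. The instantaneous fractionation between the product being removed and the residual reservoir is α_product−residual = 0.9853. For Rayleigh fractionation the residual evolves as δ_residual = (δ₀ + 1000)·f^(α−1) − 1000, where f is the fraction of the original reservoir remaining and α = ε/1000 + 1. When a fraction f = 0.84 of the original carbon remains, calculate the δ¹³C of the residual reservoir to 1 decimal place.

-13.3 per mil

Rayleigh residual: δ_res = (δ₀ + 1000)·f^(α−1) − 1000
α − 1 = -0.01470
f^(α−1) = 0.84^(-0.01470) = 1.002566
δ_res = (-15.8 + 1000) × 1.002566 − 1000 = 986.726 − 1000 = -13.27 per mil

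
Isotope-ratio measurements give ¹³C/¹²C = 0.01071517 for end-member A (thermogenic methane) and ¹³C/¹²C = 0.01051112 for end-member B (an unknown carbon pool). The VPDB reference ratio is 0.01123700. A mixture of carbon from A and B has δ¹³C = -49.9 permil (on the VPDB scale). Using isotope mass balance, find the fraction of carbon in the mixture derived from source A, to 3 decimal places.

0.809

δ_A = (0.01071517/0.01123700 − 1)×1000 = (0.953561 − 1)×1000 = -46.439 permil
δ_B = (0.01051112/0.01123700 − 1)×1000 = (0.935403 − 1)×1000 = -64.597 permil
f_A = (δ_mix − δ_B)/(δ_A − δ_B) = (-49.9 − (-64.597))/(-46.439 − (-64.597))
f_A = 14.697 / 18.159 = 0.8094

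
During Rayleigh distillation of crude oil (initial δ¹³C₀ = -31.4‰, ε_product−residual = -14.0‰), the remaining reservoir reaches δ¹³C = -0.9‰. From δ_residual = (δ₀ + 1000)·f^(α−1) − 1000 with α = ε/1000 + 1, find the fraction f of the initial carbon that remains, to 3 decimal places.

α − 1 = ε/1000 = -0.0140
(δ_res + 1000)/(δ₀ + 1000) = (-0.9 + 1000)/(-31.4 + 1000) = 999.1/968.6 = 1.031489
f = 1.031489^(1/-0.0140) = exp(ln(1.031489)/-0.0140) = exp(0.03100/-0.0140)
f = exp(-2.2145) = 0.1092

0.109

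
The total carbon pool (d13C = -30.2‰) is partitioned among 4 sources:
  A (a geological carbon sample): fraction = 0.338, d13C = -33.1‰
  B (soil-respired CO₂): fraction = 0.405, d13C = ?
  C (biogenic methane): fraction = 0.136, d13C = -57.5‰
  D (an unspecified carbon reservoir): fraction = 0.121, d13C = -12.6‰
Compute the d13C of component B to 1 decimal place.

-23.9‰

Isotope mass balance: δ_bulk = Σ fᵢ·δᵢ.
-30.2 = 0.338×(-33.1) + 0.405×δ_B + 0.136×(-57.5) + 0.121×(-12.6)
0.405·δ_B = -30.2 − (-20.532) = -9.668
δ_B = -9.668 / 0.405 = -23.87‰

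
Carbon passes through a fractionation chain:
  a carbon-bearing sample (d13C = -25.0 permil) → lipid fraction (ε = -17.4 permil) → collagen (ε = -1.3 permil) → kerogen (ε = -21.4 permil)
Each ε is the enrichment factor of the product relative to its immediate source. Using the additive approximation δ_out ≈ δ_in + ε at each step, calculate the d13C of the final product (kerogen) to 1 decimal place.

-65.1 permil

step 1: δ ≈ -25.0 + (-17.4) = -42.4 permil
step 2: δ ≈ -42.4 + (-1.3) = -43.7 permil
step 3: δ ≈ -43.7 + (-21.4) = -65.1 permil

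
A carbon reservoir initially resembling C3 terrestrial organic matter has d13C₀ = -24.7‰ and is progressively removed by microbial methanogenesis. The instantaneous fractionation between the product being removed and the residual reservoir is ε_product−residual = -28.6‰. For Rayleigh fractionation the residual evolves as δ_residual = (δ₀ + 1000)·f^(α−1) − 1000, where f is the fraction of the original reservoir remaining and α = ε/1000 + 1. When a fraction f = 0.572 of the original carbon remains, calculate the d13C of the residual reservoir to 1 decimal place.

Rayleigh residual: δ_res = (δ₀ + 1000)·f^(α−1) − 1000
α = ε/1000 + 1 = 0.97140, so α − 1 = -0.02860
f^(α−1) = 0.572^(-0.02860) = 1.016105
δ_res = (-24.7 + 1000) × 1.016105 − 1000 = 991.007 − 1000 = -8.99‰

-9.0‰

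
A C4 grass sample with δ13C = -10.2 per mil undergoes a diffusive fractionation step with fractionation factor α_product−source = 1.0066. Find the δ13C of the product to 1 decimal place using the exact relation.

δ_product = (δ_source + 1000)·α − 1000
δ_product = (-10.2 + 1000) × 1.0066 − 1000
δ_product = 996.333 − 1000 = -3.67 per mil

-3.7 per mil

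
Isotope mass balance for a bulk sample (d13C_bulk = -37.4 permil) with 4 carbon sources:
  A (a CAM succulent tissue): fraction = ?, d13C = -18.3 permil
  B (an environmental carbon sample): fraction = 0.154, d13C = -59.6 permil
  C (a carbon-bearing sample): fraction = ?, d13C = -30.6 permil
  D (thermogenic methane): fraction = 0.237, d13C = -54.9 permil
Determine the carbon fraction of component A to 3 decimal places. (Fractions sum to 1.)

0.278

Let f_A and f_C be the unknown fractions; fractions sum to 1 so f_A + f_C = 0.609.
Mass balance: Σ fᵢ·δᵢ = δ_bulk ⇒ f_A·(-18.3) + f_C·(-30.6) = -37.4 − (-22.190) = -15.210
Substitute f_C = 0.609 − f_A:
f_A·(-18.3 − -30.6) = -15.210 − 0.609×(-30.6) = 3.425
f_A = 3.425 / 12.3 = 0.2785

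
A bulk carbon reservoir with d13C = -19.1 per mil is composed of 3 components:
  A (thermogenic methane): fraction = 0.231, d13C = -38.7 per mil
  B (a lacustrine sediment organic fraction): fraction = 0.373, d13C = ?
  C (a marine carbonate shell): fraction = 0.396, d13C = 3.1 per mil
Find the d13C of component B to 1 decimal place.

Isotope mass balance: δ_bulk = Σ fᵢ·δᵢ.
-19.1 = 0.231×(-38.7) + 0.373×δ_B + 0.396×(3.1)
0.373·δ_B = -19.1 − (-7.712) = -11.388
δ_B = -11.388 / 0.373 = -30.53 per mil

-30.5 per mil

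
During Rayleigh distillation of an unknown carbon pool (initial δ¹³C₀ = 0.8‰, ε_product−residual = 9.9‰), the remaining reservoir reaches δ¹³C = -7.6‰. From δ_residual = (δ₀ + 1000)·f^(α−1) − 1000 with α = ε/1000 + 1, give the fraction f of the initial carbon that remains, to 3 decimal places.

0.427

α − 1 = ε/1000 = 0.0099
(δ_res + 1000)/(δ₀ + 1000) = (-7.6 + 1000)/(0.8 + 1000) = 992.4/1000.8 = 0.991607
f = 0.991607^(1/0.0099) = exp(ln(0.991607)/0.0099) = exp(-0.00843/0.0099)
f = exp(-0.8514) = 0.4268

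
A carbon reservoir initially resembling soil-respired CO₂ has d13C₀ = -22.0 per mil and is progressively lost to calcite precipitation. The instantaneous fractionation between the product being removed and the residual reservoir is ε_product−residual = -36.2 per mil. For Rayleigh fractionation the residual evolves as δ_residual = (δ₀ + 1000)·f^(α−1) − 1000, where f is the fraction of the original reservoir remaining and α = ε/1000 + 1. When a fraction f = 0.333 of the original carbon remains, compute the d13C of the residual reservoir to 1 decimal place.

17.7 per mil

Rayleigh residual: δ_res = (δ₀ + 1000)·f^(α−1) − 1000
α = ε/1000 + 1 = 0.96380, so α − 1 = -0.03620
f^(α−1) = 0.333^(-0.03620) = 1.040609
δ_res = (-22.0 + 1000) × 1.040609 − 1000 = 1017.715 − 1000 = 17.72 per mil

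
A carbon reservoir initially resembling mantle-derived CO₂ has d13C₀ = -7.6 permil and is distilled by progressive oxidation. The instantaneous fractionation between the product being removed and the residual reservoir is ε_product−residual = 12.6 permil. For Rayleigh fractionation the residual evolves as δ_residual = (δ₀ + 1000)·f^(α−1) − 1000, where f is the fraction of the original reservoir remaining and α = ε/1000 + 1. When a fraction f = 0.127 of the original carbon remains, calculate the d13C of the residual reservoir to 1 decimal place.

Rayleigh residual: δ_res = (δ₀ + 1000)·f^(α−1) − 1000
α = ε/1000 + 1 = 1.01260, so α − 1 = 0.01260
f^(α−1) = 0.127^(0.01260) = 0.974334
δ_res = (-7.6 + 1000) × 0.974334 − 1000 = 966.929 − 1000 = -33.07 permil

-33.1 permil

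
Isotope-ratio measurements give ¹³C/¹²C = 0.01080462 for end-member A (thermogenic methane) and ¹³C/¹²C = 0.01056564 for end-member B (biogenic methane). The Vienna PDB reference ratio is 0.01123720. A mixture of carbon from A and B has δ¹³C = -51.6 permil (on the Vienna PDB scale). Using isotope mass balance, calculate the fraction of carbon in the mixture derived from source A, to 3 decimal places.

0.384

δ_A = (0.01080462/0.01123720 − 1)×1000 = (0.961505 − 1)×1000 = -38.495 permil
δ_B = (0.01056564/0.01123720 − 1)×1000 = (0.940238 − 1)×1000 = -59.762 permil
f_A = (δ_mix − δ_B)/(δ_A − δ_B) = (-51.6 − (-59.762))/(-38.495 − (-59.762))
f_A = 8.162 / 21.267 = 0.3838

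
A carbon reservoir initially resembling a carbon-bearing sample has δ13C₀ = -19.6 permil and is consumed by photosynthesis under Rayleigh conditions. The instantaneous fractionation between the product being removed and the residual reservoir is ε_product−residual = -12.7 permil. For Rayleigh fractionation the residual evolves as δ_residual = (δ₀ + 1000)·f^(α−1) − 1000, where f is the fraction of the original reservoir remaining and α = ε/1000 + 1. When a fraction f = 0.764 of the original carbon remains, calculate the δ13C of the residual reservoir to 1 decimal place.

Rayleigh residual: δ_res = (δ₀ + 1000)·f^(α−1) − 1000
α = ε/1000 + 1 = 0.98730, so α − 1 = -0.01270
f^(α−1) = 0.764^(-0.01270) = 1.003425
δ_res = (-19.6 + 1000) × 1.003425 − 1000 = 983.757 − 1000 = -16.24 permil

-16.2 permil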